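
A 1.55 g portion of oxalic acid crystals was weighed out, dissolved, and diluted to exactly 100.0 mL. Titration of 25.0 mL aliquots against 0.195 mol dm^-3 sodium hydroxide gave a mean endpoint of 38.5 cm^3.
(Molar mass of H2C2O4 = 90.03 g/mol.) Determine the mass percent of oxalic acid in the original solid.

87.2 %

H2C2O4 + 2 NaOH → Na2C2O4 + 2 H2O
n(NaOH) per titration = 0.0385 × 0.195 = 7.51 × 10^-3 mol
From the 1:2 ratio, n(H2C2O4) in each aliquot = 1/2 × 7.51 × 10^-3 = 3.75 × 10^-3 mol
n(H2C2O4) in the whole flask = 3.75 × 10^-3 × 100.0/25.0 = 0.0150 mol
mass of H2C2O4 = 0.0150 × 90.03 = 1.35 g
% H2C2O4 = 1.35 / 1.55 × 100 = 87.2 %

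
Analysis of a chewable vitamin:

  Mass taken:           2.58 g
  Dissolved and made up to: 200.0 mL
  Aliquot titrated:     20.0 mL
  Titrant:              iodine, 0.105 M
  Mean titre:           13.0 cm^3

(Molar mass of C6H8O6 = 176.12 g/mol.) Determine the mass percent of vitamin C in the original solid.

C6H8O6 + I2 → C6H6O6 + 2 HI
n(I2) per titration = 0.0130 × 0.105 = 1.36 × 10^-3 mol
n(C6H8O6) in each aliquot = 1.36 × 10^-3 mol (1:1 ratio)
n(C6H8O6) in the whole flask = 1.36 × 10^-3 × 200.0/20.0 = 0.0136 mol
mass of C6H8O6 = 0.0136 × 176.12 = 2.40 g
% C6H8O6 = 2.40 / 2.58 × 100 = 93.2 %

93.2 %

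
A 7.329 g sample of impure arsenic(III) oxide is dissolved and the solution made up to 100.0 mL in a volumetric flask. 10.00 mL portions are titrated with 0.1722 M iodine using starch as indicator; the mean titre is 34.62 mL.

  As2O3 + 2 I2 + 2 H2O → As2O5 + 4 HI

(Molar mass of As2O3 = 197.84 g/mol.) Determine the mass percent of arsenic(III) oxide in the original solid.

n(I2) per titration = 0.03462 × 0.1722 = 5.962 × 10^-3 mol
From the 1:2 ratio, n(As2O3) in each aliquot = 1/2 × 5.962 × 10^-3 = 2.981 × 10^-3 mol
n(As2O3) in the whole flask = 2.981 × 10^-3 × 100.0/10.00 = 0.02981 mol
mass of As2O3 = 0.02981 × 197.84 = 5.897 g
% As2O3 = 5.897 / 7.329 × 100 = 80.46 %

80.46 %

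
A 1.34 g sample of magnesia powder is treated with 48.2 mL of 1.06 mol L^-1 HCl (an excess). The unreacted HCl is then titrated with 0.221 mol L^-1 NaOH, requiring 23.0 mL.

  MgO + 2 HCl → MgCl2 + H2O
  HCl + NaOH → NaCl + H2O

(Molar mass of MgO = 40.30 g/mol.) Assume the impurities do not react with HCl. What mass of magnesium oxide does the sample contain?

0.927 g

n(HCl) added = 0.0482 × 1.06 = 0.0511 mol
n(NaOH) used in back-titration = 0.0230 × 0.221 = 5.08 × 10^-3 mol
n(HCl) left over = 5.08 × 10^-3 mol (1:1 ratio)
n(HCl) consumed by analyte = 0.0511 − 5.08 × 10^-3 = 0.0460 mol
From the 1:2 ratio, n(MgO) = 1/2 × 0.0460 = 0.0230 mol
mass of MgO = 0.0230 × 40.30 = 0.927 g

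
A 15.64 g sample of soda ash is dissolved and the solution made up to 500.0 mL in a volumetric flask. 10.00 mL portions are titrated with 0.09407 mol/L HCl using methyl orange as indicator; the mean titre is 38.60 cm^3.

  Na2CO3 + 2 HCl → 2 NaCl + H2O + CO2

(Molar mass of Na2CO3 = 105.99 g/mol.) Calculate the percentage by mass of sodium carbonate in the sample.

61.52 %

n(HCl) per titration = 0.03860 × 0.09407 = 3.631 × 10^-3 mol
From the 1:2 ratio, n(Na2CO3) in each aliquot = 1/2 × 3.631 × 10^-3 = 1.816 × 10^-3 mol
n(Na2CO3) in the whole flask = 1.816 × 10^-3 × 500.0/10.00 = 0.09078 mol
mass of Na2CO3 = 0.09078 × 105.99 = 9.622 g
% Na2CO3 = 9.622 / 15.64 × 100 = 61.52 %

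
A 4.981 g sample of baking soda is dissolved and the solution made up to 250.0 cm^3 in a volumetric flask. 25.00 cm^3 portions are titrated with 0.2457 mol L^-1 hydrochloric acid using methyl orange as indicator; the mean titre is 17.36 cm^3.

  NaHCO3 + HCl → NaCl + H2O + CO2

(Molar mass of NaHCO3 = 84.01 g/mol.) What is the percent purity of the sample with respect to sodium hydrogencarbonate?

n(HCl) per titration = 0.01736 × 0.2457 = 4.265 × 10^-3 mol
n(NaHCO3) in each aliquot = 4.265 × 10^-3 mol (1:1 ratio)
n(NaHCO3) in the whole flask = 4.265 × 10^-3 × 250.0/25.00 = 0.04265 mol
mass of NaHCO3 = 0.04265 × 84.01 = 3.583 g
% NaHCO3 = 3.583 / 4.981 × 100 = 71.94 %

71.94 %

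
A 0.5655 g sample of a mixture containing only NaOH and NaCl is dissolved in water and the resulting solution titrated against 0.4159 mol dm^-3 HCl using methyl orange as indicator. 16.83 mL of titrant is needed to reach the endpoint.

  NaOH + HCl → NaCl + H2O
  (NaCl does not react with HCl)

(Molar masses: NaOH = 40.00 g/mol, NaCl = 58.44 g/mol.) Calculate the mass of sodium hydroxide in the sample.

n(HCl) = 0.01683 × 0.4159 = 7.000 × 10^-3 mol
Let x = n(NaOH), y = n(NaCl).
Titrant: 1x = 7.000 × 10^-3;  mass: 40.00x + 58.44y = 0.5655
Solving, x = 7.000 × 10^-3 mol, y = 4.886 × 10^-3 mol
mass of NaOH = 7.000 × 10^-3 × 40.00 = 0.2800 g

0.2800 g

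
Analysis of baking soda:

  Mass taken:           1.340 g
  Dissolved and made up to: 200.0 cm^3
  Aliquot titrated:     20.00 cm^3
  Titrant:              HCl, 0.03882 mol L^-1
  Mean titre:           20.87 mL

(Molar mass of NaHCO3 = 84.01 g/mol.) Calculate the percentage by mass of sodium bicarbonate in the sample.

50.79 %

NaHCO3 + HCl → NaCl + H2O + CO2
n(HCl) per titration = 0.02087 × 0.03882 = 8.102 × 10^-4 mol
n(NaHCO3) in each aliquot = 8.102 × 10^-4 mol (1:1 ratio)
n(NaHCO3) in the whole flask = 8.102 × 10^-4 × 200.0/20.00 = 8.102 × 10^-3 mol
mass of NaHCO3 = 8.102 × 10^-3 × 84.01 = 0.6806 g
% NaHCO3 = 0.6806 / 1.340 × 100 = 50.79 %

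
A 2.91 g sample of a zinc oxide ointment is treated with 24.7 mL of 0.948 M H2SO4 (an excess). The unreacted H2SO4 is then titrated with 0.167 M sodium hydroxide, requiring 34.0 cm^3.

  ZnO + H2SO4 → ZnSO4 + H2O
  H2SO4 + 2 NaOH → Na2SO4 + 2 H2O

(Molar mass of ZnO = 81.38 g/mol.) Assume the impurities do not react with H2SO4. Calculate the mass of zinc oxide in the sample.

n(H2SO4) added = 0.0247 × 0.948 = 0.0234 mol
n(NaOH) used in back-titration = 0.0340 × 0.167 = 5.68 × 10^-3 mol
From the 1:2 ratio, n(H2SO4) left over = 1/2 × 5.68 × 10^-3 = 2.84 × 10^-3 mol
n(H2SO4) consumed by analyte = 0.0234 − 2.84 × 10^-3 = 0.0206 mol
n(ZnO) = 0.0206 mol (1:1 ratio)
mass of ZnO = 0.0206 × 81.38 = 1.67 g

1.67 g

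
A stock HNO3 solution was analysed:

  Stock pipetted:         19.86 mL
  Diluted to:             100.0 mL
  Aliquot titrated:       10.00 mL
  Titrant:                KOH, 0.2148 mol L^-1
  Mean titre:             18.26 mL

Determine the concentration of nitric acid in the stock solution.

1.975 mol/L

HNO3 + KOH → KNO3 + H2O
n(KOH) = 0.01826 × 0.2148 = 3.922 × 10^-3 mol
n(HNO3) in the aliquot = 3.922 × 10^-3 mol (1:1 ratio)
[HNO3]_dilute = 3.922 × 10^-3 / 0.01000 = 0.3922 mol/L
Dilution factor = 100.0 / 19.86 = 5.035
[HNO3]_stock = 0.3922 × 5.035 = 1.975 mol/L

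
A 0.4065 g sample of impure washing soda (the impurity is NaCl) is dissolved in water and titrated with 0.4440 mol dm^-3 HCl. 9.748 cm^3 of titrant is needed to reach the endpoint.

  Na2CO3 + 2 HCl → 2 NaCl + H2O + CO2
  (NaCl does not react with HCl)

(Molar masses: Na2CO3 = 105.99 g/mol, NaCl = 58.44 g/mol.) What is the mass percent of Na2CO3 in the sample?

56.43 %

n(HCl) = 0.009748 × 0.4440 = 4.328 × 10^-3 mol
Let x = n(Na2CO3), y = n(NaCl).
Titrant: 2x = 4.328 × 10^-3;  mass: 105.99x + 58.44y = 0.4065
Solving, x = 2.164 × 10^-3 mol, y = 3.031 × 10^-3 mol
mass of Na2CO3 = 2.164 × 10^-3 × 105.99 = 0.2294 g
% Na2CO3 = 0.2294 / 0.4065 × 100 = 56.43 %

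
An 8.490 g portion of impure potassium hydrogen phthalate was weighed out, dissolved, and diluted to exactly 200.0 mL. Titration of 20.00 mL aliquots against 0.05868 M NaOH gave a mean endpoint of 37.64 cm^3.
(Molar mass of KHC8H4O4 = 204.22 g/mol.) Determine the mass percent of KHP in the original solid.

53.13 %

KHC8H4O4 + NaOH → KNaC8H4O4 + H2O
n(NaOH) per titration = 0.03764 × 0.05868 = 2.209 × 10^-3 mol
n(KHC8H4O4) in each aliquot = 2.209 × 10^-3 mol (1:1 ratio)
n(KHC8H4O4) in the whole flask = 2.209 × 10^-3 × 200.0/20.00 = 0.02209 mol
mass of KHC8H4O4 = 0.02209 × 204.22 = 4.511 g
% KHC8H4O4 = 4.511 / 8.490 × 100 = 53.13 %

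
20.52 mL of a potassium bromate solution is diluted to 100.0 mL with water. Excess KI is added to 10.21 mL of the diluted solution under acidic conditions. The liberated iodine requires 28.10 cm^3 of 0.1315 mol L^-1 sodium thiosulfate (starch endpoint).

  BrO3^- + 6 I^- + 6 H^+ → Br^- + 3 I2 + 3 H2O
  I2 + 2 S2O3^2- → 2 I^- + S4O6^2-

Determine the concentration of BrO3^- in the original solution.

0.2940 mol/L

n(S2O3^2-) = 0.02810 × 0.1315 = 3.695 × 10^-3 mol
n(I2) = n(S2O3^2-)/2 = 1.848 × 10^-3 mol
From the 1:3 ratio, n(BrO3^-) in the aliquot = 1/3 × 1.848 × 10^-3 = 6.159 × 10^-4 mol
[BrO3^-]_dilute = 6.159 × 10^-4 / 0.01021 = 0.06032 mol/L
[BrO3^-]_original = 0.06032 × 100.0/20.52 = 0.2940 mol/L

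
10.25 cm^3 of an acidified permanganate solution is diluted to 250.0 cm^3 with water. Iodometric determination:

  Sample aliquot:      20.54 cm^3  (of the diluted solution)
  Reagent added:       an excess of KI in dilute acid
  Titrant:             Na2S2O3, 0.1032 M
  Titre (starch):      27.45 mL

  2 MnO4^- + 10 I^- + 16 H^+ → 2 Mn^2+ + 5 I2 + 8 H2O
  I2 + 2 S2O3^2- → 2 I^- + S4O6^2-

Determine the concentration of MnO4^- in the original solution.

0.6728 M

n(S2O3^2-) = 0.02745 × 0.1032 = 2.833 × 10^-3 mol
n(I2) = n(S2O3^2-)/2 = 1.416 × 10^-3 mol
From the 2:5 ratio, n(MnO4^-) in the aliquot = 2/5 × 1.416 × 10^-3 = 5.666 × 10^-4 mol
[MnO4^-]_dilute = 5.666 × 10^-4 / 0.02054 = 0.02758 mol/L
[MnO4^-]_original = 0.02758 × 250.0/10.25 = 0.6728 mol/L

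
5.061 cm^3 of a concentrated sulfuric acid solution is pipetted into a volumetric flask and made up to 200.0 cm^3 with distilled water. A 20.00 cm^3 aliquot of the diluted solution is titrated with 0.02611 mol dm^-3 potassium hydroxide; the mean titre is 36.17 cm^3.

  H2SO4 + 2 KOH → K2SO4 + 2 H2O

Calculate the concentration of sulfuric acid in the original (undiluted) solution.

n(KOH) = 0.03617 × 0.02611 = 9.444 × 10^-4 mol
From the 1:2 ratio, n(H2SO4) in the aliquot = 1/2 × 9.444 × 10^-4 = 4.722 × 10^-4 mol
[H2SO4]_dilute = 4.722 × 10^-4 / 0.02000 = 0.02361 mol/L
Dilution factor = 200.0 / 5.061 = 39.52
[H2SO4]_stock = 0.02361 × 39.52 = 0.9330 mol/L

0.9330 mol/L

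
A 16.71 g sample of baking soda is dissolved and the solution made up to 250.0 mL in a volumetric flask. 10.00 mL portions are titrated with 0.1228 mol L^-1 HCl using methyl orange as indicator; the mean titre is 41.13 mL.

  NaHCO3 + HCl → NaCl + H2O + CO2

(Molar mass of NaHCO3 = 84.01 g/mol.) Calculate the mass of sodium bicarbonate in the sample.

n(HCl) per titration = 0.04113 × 0.1228 = 5.051 × 10^-3 mol
n(NaHCO3) in each aliquot = 5.051 × 10^-3 mol (1:1 ratio)
n(NaHCO3) in the whole flask = 5.051 × 10^-3 × 250.0/10.00 = 0.1263 mol
mass of NaHCO3 = 0.1263 × 84.01 = 10.61 g

10.61 g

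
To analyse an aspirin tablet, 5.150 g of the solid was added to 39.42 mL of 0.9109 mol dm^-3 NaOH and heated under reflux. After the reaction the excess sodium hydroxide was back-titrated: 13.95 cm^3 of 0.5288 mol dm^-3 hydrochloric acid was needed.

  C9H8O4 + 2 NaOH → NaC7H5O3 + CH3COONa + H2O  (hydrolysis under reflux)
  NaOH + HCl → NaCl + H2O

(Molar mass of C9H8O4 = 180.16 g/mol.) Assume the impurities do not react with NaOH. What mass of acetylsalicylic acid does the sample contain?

2.570 g

n(NaOH) added = 0.03942 × 0.9109 = 0.03591 mol
n(HCl) used in back-titration = 0.01395 × 0.5288 = 7.377 × 10^-3 mol
n(NaOH) left over = 7.377 × 10^-3 mol (1:1 ratio)
n(NaOH) consumed by analyte = 0.03591 − 7.377 × 10^-3 = 0.02853 mol
From the 1:2 ratio, n(C9H8O4) = 1/2 × 0.02853 = 0.01427 mol
mass of C9H8O4 = 0.01427 × 180.16 = 2.570 g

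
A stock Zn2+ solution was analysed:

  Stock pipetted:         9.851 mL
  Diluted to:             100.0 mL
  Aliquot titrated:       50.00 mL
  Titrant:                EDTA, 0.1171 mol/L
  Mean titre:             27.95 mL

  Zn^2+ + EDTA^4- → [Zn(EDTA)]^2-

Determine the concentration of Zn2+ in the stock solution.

n(EDTA) = 0.02795 × 0.1171 = 3.273 × 10^-3 mol
n(Zn2+) in the aliquot = 3.273 × 10^-3 mol (1:1 ratio)
[Zn2+]_dilute = 3.273 × 10^-3 / 0.05000 = 0.06546 mol/L
Dilution factor = 100.0 / 9.851 = 10.15
[Zn2+]_stock = 0.06546 × 10.15 = 0.6645 mol/L

0.6645 mol/L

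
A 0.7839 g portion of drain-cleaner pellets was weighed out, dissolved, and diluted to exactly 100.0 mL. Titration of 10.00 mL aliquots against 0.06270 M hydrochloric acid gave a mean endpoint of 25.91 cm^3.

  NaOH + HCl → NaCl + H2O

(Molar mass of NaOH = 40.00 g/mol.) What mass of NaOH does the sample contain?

n(HCl) per titration = 0.02591 × 0.06270 = 1.625 × 10^-3 mol
n(NaOH) in each aliquot = 1.625 × 10^-3 mol (1:1 ratio)
n(NaOH) in the whole flask = 1.625 × 10^-3 × 100.0/10.00 = 0.01625 mol
mass of NaOH = 0.01625 × 40.00 = 0.6498 g

0.6498 g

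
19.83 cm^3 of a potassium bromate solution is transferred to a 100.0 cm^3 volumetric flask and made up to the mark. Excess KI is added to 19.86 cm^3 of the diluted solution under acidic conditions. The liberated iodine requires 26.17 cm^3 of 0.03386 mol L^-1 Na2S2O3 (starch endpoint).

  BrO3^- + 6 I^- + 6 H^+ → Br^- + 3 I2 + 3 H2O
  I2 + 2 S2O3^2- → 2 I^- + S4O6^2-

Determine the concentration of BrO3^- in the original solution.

0.03750 mol/L

n(S2O3^2-) = 0.02617 × 0.03386 = 8.861 × 10^-4 mol
n(I2) = n(S2O3^2-)/2 = 4.431 × 10^-4 mol
From the 1:3 ratio, n(BrO3^-) in the aliquot = 1/3 × 4.431 × 10^-4 = 1.477 × 10^-4 mol
[BrO3^-]_dilute = 1.477 × 10^-4 / 0.01986 = 0.007436 mol/L
[BrO3^-]_original = 0.007436 × 100.0/19.83 = 0.03750 mol/L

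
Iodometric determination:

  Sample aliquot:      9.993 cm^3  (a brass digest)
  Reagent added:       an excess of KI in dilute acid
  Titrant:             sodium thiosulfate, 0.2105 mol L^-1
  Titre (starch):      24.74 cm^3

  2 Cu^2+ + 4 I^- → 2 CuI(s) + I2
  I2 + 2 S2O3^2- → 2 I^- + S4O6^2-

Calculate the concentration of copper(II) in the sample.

0.5211 mol/L

n(S2O3^2-) = 0.02474 × 0.2105 = 5.208 × 10^-3 mol
n(I2) = n(S2O3^2-)/2 = 2.604 × 10^-3 mol
From the 2:1 ratio, n(Cu2+) in the aliquot = 2/1 × 2.604 × 10^-3 = 5.208 × 10^-3 mol
[Cu2+] = 5.208 × 10^-3 / 0.009993 = 0.5211 mol/L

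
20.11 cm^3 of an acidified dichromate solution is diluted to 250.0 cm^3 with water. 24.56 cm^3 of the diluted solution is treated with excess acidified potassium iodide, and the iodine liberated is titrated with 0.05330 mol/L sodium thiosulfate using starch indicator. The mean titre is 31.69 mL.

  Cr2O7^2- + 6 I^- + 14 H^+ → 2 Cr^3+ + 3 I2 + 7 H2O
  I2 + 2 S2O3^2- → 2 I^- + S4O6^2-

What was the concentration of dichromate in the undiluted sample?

0.1425 mol/L

n(S2O3^2-) = 0.03169 × 0.05330 = 1.689 × 10^-3 mol
n(I2) = n(S2O3^2-)/2 = 8.445 × 10^-4 mol
From the 1:3 ratio, n(Cr2O7^2-) in the aliquot = 1/3 × 8.445 × 10^-4 = 2.815 × 10^-4 mol
[Cr2O7^2-]_dilute = 2.815 × 10^-4 / 0.02456 = 0.01146 mol/L
[Cr2O7^2-]_original = 0.01146 × 250.0/20.11 = 0.1425 mol/L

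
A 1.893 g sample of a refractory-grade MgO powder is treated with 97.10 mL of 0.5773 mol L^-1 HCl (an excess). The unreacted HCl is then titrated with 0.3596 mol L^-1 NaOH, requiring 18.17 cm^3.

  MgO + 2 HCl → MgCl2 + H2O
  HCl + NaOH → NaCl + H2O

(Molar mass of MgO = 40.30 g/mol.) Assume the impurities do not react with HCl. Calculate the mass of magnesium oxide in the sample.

n(HCl) added = 0.09710 × 0.5773 = 0.05606 mol
n(NaOH) used in back-titration = 0.01817 × 0.3596 = 6.534 × 10^-3 mol
n(HCl) left over = 6.534 × 10^-3 mol (1:1 ratio)
n(HCl) consumed by analyte = 0.05606 − 6.534 × 10^-3 = 0.04952 mol
From the 1:2 ratio, n(MgO) = 1/2 × 0.04952 = 0.02476 mol
mass of MgO = 0.02476 × 40.30 = 0.9979 g

0.9979 g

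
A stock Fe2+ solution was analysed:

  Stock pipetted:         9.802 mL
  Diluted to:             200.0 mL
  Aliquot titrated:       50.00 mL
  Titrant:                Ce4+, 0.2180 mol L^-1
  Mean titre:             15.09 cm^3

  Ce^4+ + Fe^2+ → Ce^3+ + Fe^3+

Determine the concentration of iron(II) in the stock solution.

1.342 mol/L

n(Ce4+) = 0.01509 × 0.2180 = 3.290 × 10^-3 mol
n(Fe2+) in the aliquot = 3.290 × 10^-3 mol (1:1 ratio)
[Fe2+]_dilute = 3.290 × 10^-3 / 0.05000 = 0.06579 mol/L
Dilution factor = 200.0 / 9.802 = 20.40
[Fe2+]_stock = 0.06579 × 20.40 = 1.342 mol/L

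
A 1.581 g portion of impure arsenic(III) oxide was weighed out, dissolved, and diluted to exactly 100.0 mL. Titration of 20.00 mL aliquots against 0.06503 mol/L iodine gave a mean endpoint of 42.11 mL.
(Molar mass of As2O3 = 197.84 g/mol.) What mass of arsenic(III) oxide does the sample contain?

1.354 g

As2O3 + 2 I2 + 2 H2O → As2O5 + 4 HI
n(I2) per titration = 0.04211 × 0.06503 = 2.738 × 10^-3 mol
From the 1:2 ratio, n(As2O3) in each aliquot = 1/2 × 2.738 × 10^-3 = 1.369 × 10^-3 mol
n(As2O3) in the whole flask = 1.369 × 10^-3 × 100.0/20.00 = 6.846 × 10^-3 mol
mass of As2O3 = 6.846 × 10^-3 × 197.84 = 1.354 g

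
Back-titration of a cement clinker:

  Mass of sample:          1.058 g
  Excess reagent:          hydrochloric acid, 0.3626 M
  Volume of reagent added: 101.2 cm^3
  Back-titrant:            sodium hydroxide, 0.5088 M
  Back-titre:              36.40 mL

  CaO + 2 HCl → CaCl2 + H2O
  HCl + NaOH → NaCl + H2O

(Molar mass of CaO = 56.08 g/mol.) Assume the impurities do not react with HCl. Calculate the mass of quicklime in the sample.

0.5096 g

n(HCl) added = 0.1012 × 0.3626 = 0.03670 mol
n(NaOH) used in back-titration = 0.03640 × 0.5088 = 0.01852 mol
n(HCl) left over = 0.01852 mol (1:1 ratio)
n(HCl) consumed by analyte = 0.03670 − 0.01852 = 0.01817 mol
From the 1:2 ratio, n(CaO) = 1/2 × 0.01817 = 9.087 × 10^-3 mol
mass of CaO = 9.087 × 10^-3 × 56.08 = 0.5096 g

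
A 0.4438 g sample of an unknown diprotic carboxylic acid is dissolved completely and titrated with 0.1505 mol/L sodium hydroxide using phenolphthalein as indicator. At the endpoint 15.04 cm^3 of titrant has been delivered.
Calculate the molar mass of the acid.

n(NaOH) = 0.01504 L × 0.1505 mol/L = 2.264 × 10^-3 mol
From the 1:2 ratio, n(H2A) = 1/2 × 2.264 × 10^-3 = 1.132 × 10^-3 mol
M = m / n = 0.4438 g / 1.132 × 10^-3 mol = 392.1 g/mol

392.1 g/mol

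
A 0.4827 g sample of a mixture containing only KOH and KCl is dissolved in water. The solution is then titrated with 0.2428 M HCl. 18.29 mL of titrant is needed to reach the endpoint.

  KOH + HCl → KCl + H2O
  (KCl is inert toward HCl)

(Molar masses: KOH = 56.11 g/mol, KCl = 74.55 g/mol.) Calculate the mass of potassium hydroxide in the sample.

n(HCl) = 0.01829 × 0.2428 = 4.441 × 10^-3 mol
Let x = n(KOH), y = n(KCl).
Titrant: 1x = 4.441 × 10^-3;  mass: 56.11x + 74.55y = 0.4827
Solving, x = 4.441 × 10^-3 mol, y = 3.132 × 10^-3 mol
mass of KOH = 4.441 × 10^-3 × 56.11 = 0.2492 g

0.2492 g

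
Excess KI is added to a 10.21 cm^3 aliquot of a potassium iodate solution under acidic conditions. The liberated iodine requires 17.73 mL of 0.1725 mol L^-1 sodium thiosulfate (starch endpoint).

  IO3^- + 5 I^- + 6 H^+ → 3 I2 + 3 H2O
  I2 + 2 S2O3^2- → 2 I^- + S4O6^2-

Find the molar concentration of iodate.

0.04993 mol/L

n(S2O3^2-) = 0.01773 × 0.1725 = 3.058 × 10^-3 mol
n(I2) = n(S2O3^2-)/2 = 1.529 × 10^-3 mol
From the 1:3 ratio, n(IO3^-) in the aliquot = 1/3 × 1.529 × 10^-3 = 5.097 × 10^-4 mol
[IO3^-] = 5.097 × 10^-4 / 0.01021 = 0.04993 mol/L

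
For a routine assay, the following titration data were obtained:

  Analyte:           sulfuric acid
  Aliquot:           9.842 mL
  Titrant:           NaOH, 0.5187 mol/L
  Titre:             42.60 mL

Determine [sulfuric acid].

1.123 mol/L

H2SO4 + 2 NaOH → Na2SO4 + 2 H2O
n(NaOH) = 0.04260 L × 0.5187 mol/L = 0.02210 mol
From the 1:2 mole ratio, n(H2SO4) = 1/2 × 0.02210 = 0.01105 mol
[H2SO4] = 0.01105 mol / 0.009842 L = 1.123 mol/L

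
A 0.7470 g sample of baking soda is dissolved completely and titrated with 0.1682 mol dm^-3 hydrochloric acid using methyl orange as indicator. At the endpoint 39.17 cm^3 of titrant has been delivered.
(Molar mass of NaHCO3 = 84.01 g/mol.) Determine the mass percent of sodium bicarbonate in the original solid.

74.10 %

NaHCO3 + HCl → NaCl + H2O + CO2
n(HCl) = 0.03917 L × 0.1682 mol/L = 6.588 × 10^-3 mol
n(NaHCO3) = 6.588 × 10^-3 mol (1:1 ratio)
mass of NaHCO3 = 6.588 × 10^-3 × 84.01 g/mol = 0.5535 g
% NaHCO3 = 0.5535 / 0.7470 × 100 = 74.10 %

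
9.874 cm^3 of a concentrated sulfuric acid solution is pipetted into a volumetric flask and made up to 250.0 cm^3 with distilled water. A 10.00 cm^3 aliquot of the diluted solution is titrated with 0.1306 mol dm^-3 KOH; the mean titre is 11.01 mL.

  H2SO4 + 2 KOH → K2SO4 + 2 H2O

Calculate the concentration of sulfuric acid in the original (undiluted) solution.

1.820 mol/L

n(KOH) = 0.01101 × 0.1306 = 1.438 × 10^-3 mol
From the 1:2 ratio, n(H2SO4) in the aliquot = 1/2 × 1.438 × 10^-3 = 7.190 × 10^-4 mol
[H2SO4]_dilute = 7.190 × 10^-4 / 0.01000 = 0.07190 mol/L
Dilution factor = 250.0 / 9.874 = 25.32
[H2SO4]_stock = 0.07190 × 25.32 = 1.820 mol/L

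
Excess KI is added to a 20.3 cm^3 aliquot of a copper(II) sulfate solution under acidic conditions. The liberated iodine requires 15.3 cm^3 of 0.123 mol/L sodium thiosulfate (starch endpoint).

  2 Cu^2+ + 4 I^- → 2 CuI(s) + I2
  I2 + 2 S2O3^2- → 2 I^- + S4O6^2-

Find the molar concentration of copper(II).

n(S2O3^2-) = 0.0153 × 0.123 = 1.88 × 10^-3 mol
n(I2) = n(S2O3^2-)/2 = 9.41 × 10^-4 mol
From the 2:1 ratio, n(Cu2+) in the aliquot = 2/1 × 9.41 × 10^-4 = 1.88 × 10^-3 mol
[Cu2+] = 1.88 × 10^-3 / 0.0203 = 0.0927 mol/L

0.0927 mol/L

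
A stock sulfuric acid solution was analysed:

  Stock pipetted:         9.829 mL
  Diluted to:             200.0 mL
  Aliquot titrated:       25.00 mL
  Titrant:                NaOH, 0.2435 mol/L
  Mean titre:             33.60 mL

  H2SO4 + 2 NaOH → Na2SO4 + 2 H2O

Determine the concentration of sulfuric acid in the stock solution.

n(NaOH) = 0.03360 × 0.2435 = 8.182 × 10^-3 mol
From the 1:2 ratio, n(H2SO4) in the aliquot = 1/2 × 8.182 × 10^-3 = 4.091 × 10^-3 mol
[H2SO4]_dilute = 4.091 × 10^-3 / 0.02500 = 0.1636 mol/L
Dilution factor = 200.0 / 9.829 = 20.35
[H2SO4]_stock = 0.1636 × 20.35 = 3.330 mol/L

3.330 mol/L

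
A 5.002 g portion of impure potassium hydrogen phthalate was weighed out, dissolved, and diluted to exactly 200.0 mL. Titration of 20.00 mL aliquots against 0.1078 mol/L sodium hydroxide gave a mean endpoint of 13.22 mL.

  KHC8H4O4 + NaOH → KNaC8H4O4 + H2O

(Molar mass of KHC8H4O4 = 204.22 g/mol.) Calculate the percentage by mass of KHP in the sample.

n(NaOH) per titration = 0.01322 × 0.1078 = 1.425 × 10^-3 mol
n(KHC8H4O4) in each aliquot = 1.425 × 10^-3 mol (1:1 ratio)
n(KHC8H4O4) in the whole flask = 1.425 × 10^-3 × 200.0/20.00 = 0.01425 mol
mass of KHC8H4O4 = 0.01425 × 204.22 = 2.910 g
% KHC8H4O4 = 2.910 / 5.002 × 100 = 58.18 %

58.18 %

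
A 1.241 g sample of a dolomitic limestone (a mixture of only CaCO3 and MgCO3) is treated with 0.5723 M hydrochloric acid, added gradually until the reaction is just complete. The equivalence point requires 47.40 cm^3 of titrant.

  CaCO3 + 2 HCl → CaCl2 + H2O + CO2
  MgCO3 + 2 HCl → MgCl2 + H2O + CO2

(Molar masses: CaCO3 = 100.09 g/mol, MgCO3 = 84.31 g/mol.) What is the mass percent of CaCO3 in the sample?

n(HCl) = 0.04740 × 0.5723 = 0.02713 mol
Let x = n(CaCO3), y = n(MgCO3).
Titrant: 2x + 2y = 0.02713;  mass: 100.09x + 84.31y = 1.241
Solving, x = 6.176 × 10^-3 mol, y = 7.387 × 10^-3 mol
mass of CaCO3 = 6.176 × 10^-3 × 100.09 = 0.6182 g
% CaCO3 = 0.6182 / 1.241 × 100 = 49.81 %

49.81 %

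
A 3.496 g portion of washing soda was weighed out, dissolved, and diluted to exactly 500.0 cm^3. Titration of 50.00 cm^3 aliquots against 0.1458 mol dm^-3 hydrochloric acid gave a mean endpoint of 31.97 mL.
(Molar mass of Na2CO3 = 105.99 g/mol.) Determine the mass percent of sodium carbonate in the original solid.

70.66 %

Na2CO3 + 2 HCl → 2 NaCl + H2O + CO2
n(HCl) per titration = 0.03197 × 0.1458 = 4.661 × 10^-3 mol
From the 1:2 ratio, n(Na2CO3) in each aliquot = 1/2 × 4.661 × 10^-3 = 2.331 × 10^-3 mol
n(Na2CO3) in the whole flask = 2.331 × 10^-3 × 500.0/50.00 = 0.02331 mol
mass of Na2CO3 = 0.02331 × 105.99 = 2.470 g
% Na2CO3 = 2.470 / 3.496 × 100 = 70.66 %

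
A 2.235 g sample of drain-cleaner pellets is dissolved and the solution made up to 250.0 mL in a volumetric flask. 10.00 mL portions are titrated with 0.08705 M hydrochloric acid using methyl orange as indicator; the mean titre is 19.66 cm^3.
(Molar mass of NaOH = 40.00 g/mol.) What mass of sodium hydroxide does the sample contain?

1.711 g

NaOH + HCl → NaCl + H2O
n(HCl) per titration = 0.01966 × 0.08705 = 1.711 × 10^-3 mol
n(NaOH) in each aliquot = 1.711 × 10^-3 mol (1:1 ratio)
n(NaOH) in the whole flask = 1.711 × 10^-3 × 250.0/10.00 = 0.04279 mol
mass of NaOH = 0.04279 × 40.00 = 1.711 g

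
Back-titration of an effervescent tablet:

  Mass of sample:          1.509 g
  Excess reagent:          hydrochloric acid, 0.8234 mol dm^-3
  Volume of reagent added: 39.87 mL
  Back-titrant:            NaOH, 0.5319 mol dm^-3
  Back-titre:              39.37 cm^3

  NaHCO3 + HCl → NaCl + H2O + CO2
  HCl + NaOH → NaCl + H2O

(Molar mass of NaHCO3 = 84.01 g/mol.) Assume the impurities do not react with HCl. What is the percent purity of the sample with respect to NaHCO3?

66.18 %

n(HCl) added = 0.03987 × 0.8234 = 0.03283 mol
n(NaOH) used in back-titration = 0.03937 × 0.5319 = 0.02094 mol
n(HCl) left over = 0.02094 mol (1:1 ratio)
n(HCl) consumed by analyte = 0.03283 − 0.02094 = 0.01189 mol
n(NaHCO3) = 0.01189 mol (1:1 ratio)
mass of NaHCO3 = 0.01189 × 84.01 = 0.9987 g
% NaHCO3 = 0.9987 / 1.509 × 100 = 66.18 %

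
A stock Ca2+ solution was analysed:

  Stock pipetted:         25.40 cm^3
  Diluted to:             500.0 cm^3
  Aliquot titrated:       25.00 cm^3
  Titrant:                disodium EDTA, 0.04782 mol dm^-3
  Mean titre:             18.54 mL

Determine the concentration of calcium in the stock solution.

Ca^2+ + EDTA^4- → [Ca(EDTA)]^2-
n(EDTA) = 0.01854 × 0.04782 = 8.866 × 10^-4 mol
n(Ca2+) in the aliquot = 8.866 × 10^-4 mol (1:1 ratio)
[Ca2+]_dilute = 8.866 × 10^-4 / 0.02500 = 0.03546 mol/L
Dilution factor = 500.0 / 25.40 = 19.69
[Ca2+]_stock = 0.03546 × 19.69 = 0.6981 mol/L

0.6981 mol/L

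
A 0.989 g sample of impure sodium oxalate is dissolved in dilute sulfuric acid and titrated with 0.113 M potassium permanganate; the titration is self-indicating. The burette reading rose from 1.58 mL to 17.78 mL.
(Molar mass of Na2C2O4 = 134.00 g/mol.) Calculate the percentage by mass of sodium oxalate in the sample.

62.0 %

2 MnO4^- + 5 C2O4^2- + 16 H^+ → 2 Mn^2+ + 10 CO2 + 8 H2O
n(KMnO4) = 0.0162 L × 0.113 mol/L = 1.83 × 10^-3 mol
From the 5:2 ratio, n(Na2C2O4) = 5/2 × 1.83 × 10^-3 = 4.58 × 10^-3 mol
mass of Na2C2O4 = 4.58 × 10^-3 × 134.00 g/mol = 0.613 g
% Na2C2O4 = 0.613 / 0.989 × 100 = 62.0 %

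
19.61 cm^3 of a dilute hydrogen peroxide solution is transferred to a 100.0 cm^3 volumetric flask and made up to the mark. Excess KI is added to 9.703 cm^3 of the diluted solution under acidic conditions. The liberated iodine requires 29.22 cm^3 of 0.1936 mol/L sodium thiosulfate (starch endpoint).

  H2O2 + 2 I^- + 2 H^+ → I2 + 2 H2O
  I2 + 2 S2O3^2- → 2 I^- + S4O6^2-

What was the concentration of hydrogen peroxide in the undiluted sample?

1.487 mol/L

n(S2O3^2-) = 0.02922 × 0.1936 = 5.657 × 10^-3 mol
n(I2) = n(S2O3^2-)/2 = 2.828 × 10^-3 mol
n(H2O2) in the aliquot = 2.828 × 10^-3 mol (1:1 ratio)
[H2O2]_dilute = 2.828 × 10^-3 / 0.009703 = 0.2915 mol/L
[H2O2]_original = 0.2915 × 100.0/19.61 = 1.487 mol/L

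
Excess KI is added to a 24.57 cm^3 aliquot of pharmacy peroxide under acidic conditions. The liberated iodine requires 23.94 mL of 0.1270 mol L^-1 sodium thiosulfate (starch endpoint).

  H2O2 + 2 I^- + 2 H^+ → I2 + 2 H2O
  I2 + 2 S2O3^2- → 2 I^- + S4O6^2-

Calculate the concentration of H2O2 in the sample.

n(S2O3^2-) = 0.02394 × 0.1270 = 3.040 × 10^-3 mol
n(I2) = n(S2O3^2-)/2 = 1.520 × 10^-3 mol
n(H2O2) in the aliquot = 1.520 × 10^-3 mol (1:1 ratio)
[H2O2] = 1.520 × 10^-3 / 0.02457 = 0.06187 mol/L

0.06187 mol/L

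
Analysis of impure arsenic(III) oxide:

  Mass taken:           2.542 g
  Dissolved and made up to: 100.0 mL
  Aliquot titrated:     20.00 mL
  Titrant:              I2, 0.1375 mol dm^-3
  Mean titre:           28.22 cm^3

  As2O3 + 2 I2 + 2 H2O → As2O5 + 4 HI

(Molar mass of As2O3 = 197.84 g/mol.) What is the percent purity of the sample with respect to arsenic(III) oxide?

n(I2) per titration = 0.02822 × 0.1375 = 3.880 × 10^-3 mol
From the 1:2 ratio, n(As2O3) in each aliquot = 1/2 × 3.880 × 10^-3 = 1.940 × 10^-3 mol
n(As2O3) in the whole flask = 1.940 × 10^-3 × 100.0/20.00 = 9.701 × 10^-3 mol
mass of As2O3 = 9.701 × 10^-3 × 197.84 = 1.919 g
% As2O3 = 1.919 / 2.542 × 100 = 75.50 %

75.50 %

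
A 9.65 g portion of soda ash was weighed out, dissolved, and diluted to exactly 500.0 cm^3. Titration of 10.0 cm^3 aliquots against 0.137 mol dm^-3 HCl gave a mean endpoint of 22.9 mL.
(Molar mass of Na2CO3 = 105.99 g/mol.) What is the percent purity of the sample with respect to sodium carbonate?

Na2CO3 + 2 HCl → 2 NaCl + H2O + CO2
n(HCl) per titration = 0.0229 × 0.137 = 3.14 × 10^-3 mol
From the 1:2 ratio, n(Na2CO3) in each aliquot = 1/2 × 3.14 × 10^-3 = 1.57 × 10^-3 mol
n(Na2CO3) in the whole flask = 1.57 × 10^-3 × 500.0/10.0 = 0.0784 mol
mass of Na2CO3 = 0.0784 × 105.99 = 8.31 g
% Na2CO3 = 8.31 / 9.65 × 100 = 86.1 %

86.1 %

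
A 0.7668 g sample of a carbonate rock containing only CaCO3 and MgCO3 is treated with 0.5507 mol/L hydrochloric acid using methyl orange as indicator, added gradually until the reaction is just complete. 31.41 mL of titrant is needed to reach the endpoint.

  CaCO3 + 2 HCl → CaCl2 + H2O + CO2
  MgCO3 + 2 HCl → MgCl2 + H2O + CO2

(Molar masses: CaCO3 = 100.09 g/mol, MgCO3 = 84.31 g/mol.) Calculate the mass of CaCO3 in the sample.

n(HCl) = 0.03141 × 0.5507 = 0.01730 mol
Let x = n(CaCO3), y = n(MgCO3).
Titrant: 2x + 2y = 0.01730;  mass: 100.09x + 84.31y = 0.7668
Solving, x = 2.384 × 10^-3 mol, y = 6.264 × 10^-3 mol
mass of CaCO3 = 2.384 × 10^-3 × 100.09 = 0.2386 g

0.2386 g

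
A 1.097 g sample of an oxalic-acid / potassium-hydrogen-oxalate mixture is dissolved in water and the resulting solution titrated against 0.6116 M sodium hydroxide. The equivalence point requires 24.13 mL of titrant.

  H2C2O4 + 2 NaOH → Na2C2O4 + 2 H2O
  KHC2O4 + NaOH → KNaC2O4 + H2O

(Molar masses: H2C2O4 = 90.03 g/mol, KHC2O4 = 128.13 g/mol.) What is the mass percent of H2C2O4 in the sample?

n(NaOH) = 0.02413 × 0.6116 = 0.01476 mol
Let x = n(H2C2O4), y = n(KHC2O4).
Titrant: 2x + 1y = 0.01476;  mass: 90.03x + 128.13y = 1.097
Solving, x = 4.776 × 10^-3 mol, y = 5.206 × 10^-3 mol
mass of H2C2O4 = 4.776 × 10^-3 × 90.03 = 0.4300 g
% H2C2O4 = 0.4300 / 1.097 × 100 = 39.20 %

39.20 %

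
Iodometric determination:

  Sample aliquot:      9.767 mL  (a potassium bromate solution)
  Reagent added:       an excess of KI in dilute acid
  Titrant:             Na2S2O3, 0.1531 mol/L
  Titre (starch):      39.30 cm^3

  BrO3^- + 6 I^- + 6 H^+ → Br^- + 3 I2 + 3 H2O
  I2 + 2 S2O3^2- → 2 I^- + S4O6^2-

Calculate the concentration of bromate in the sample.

n(S2O3^2-) = 0.03930 × 0.1531 = 6.017 × 10^-3 mol
n(I2) = n(S2O3^2-)/2 = 3.008 × 10^-3 mol
From the 1:3 ratio, n(BrO3^-) in the aliquot = 1/3 × 3.008 × 10^-3 = 1.003 × 10^-3 mol
[BrO3^-] = 1.003 × 10^-3 / 0.009767 = 0.1027 mol/L

0.1027 mol/L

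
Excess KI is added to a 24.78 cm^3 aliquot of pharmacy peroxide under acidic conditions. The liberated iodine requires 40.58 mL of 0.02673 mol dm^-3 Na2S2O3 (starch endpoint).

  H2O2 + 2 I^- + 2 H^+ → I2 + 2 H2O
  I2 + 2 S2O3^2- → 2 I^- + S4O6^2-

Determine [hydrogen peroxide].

0.02189 mol/L

n(S2O3^2-) = 0.04058 × 0.02673 = 1.085 × 10^-3 mol
n(I2) = n(S2O3^2-)/2 = 5.424 × 10^-4 mol
n(H2O2) in the aliquot = 5.424 × 10^-4 mol (1:1 ratio)
[H2O2] = 5.424 × 10^-4 / 0.02478 = 0.02189 mol/L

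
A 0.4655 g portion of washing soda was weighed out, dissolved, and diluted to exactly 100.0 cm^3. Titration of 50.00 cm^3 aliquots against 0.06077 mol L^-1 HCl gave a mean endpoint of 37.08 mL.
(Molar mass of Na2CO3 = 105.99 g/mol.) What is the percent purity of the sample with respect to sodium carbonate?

Na2CO3 + 2 HCl → 2 NaCl + H2O + CO2
n(HCl) per titration = 0.03708 × 0.06077 = 2.253 × 10^-3 mol
From the 1:2 ratio, n(Na2CO3) in each aliquot = 1/2 × 2.253 × 10^-3 = 1.127 × 10^-3 mol
n(Na2CO3) in the whole flask = 1.127 × 10^-3 × 100.0/50.00 = 2.253 × 10^-3 mol
mass of Na2CO3 = 2.253 × 10^-3 × 105.99 = 0.2388 g
% Na2CO3 = 0.2388 / 0.4655 × 100 = 51.31 %

51.31 %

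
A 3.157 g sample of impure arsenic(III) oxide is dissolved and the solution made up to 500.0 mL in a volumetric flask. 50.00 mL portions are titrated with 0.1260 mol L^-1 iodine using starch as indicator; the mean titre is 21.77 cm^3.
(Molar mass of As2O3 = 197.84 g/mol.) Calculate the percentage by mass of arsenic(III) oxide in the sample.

As2O3 + 2 I2 + 2 H2O → As2O5 + 4 HI
n(I2) per titration = 0.02177 × 0.1260 = 2.743 × 10^-3 mol
From the 1:2 ratio, n(As2O3) in each aliquot = 1/2 × 2.743 × 10^-3 = 1.372 × 10^-3 mol
n(As2O3) in the whole flask = 1.372 × 10^-3 × 500.0/50.00 = 0.01372 mol
mass of As2O3 = 0.01372 × 197.84 = 2.713 g
% As2O3 = 2.713 / 3.157 × 100 = 85.95 %

85.95 %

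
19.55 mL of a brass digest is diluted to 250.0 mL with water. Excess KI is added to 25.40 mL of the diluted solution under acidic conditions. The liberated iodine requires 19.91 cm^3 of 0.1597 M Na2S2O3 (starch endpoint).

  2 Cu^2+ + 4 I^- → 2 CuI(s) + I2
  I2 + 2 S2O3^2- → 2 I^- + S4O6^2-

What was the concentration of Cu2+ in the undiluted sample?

n(S2O3^2-) = 0.01991 × 0.1597 = 3.180 × 10^-3 mol
n(I2) = n(S2O3^2-)/2 = 1.590 × 10^-3 mol
From the 2:1 ratio, n(Cu2+) in the aliquot = 2/1 × 1.590 × 10^-3 = 3.180 × 10^-3 mol
[Cu2+]_dilute = 3.180 × 10^-3 / 0.02540 = 0.1252 mol/L
[Cu2+]_original = 0.1252 × 250.0/19.55 = 1.601 mol/L

1.601 M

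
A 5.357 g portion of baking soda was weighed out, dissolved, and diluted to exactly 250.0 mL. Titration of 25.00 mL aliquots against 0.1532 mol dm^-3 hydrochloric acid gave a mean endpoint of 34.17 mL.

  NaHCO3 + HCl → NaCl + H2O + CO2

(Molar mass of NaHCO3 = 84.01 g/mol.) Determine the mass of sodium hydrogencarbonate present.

4.398 g

n(HCl) per titration = 0.03417 × 0.1532 = 5.235 × 10^-3 mol
n(NaHCO3) in each aliquot = 5.235 × 10^-3 mol (1:1 ratio)
n(NaHCO3) in the whole flask = 5.235 × 10^-3 × 250.0/25.00 = 0.05235 mol
mass of NaHCO3 = 0.05235 × 84.01 = 4.398 g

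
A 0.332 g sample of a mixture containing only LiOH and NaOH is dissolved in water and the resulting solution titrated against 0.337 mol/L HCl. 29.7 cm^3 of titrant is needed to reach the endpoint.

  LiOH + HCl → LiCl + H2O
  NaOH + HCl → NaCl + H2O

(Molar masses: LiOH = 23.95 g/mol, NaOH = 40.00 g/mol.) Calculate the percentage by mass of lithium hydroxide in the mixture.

30.7 %

n(HCl) = 0.0297 × 0.337 = 0.0100 mol
Let x = n(LiOH), y = n(NaOH).
Titrant: 1x + 1y = 0.0100;  mass: 23.95x + 40.00y = 0.332
Solving, x = 4.26 × 10^-3 mol, y = 5.75 × 10^-3 mol
mass of LiOH = 4.26 × 10^-3 × 23.95 = 0.102 g
% LiOH = 0.102 / 0.332 × 100 = 30.7 %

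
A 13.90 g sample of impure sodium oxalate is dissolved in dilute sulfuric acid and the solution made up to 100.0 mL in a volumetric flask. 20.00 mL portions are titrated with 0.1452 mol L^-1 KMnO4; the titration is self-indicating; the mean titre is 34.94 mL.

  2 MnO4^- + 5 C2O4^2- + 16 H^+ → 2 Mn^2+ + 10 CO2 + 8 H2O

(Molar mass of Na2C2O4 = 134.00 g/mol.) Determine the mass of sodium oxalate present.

n(KMnO4) per titration = 0.03494 × 0.1452 = 5.073 × 10^-3 mol
From the 5:2 ratio, n(Na2C2O4) in each aliquot = 5/2 × 5.073 × 10^-3 = 0.01268 mol
n(Na2C2O4) in the whole flask = 0.01268 × 100.0/20.00 = 0.06342 mol
mass of Na2C2O4 = 0.06342 × 134.00 = 8.498 g

8.498 g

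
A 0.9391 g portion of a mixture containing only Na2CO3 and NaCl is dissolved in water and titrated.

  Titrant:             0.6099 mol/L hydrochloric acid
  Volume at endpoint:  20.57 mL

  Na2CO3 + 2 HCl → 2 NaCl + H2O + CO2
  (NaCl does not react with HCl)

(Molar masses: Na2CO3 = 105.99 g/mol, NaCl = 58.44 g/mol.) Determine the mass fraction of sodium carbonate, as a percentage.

n(HCl) = 0.02057 × 0.6099 = 0.01255 mol
Let x = n(Na2CO3), y = n(NaCl).
Titrant: 2x = 0.01255;  mass: 105.99x + 58.44y = 0.9391
Solving, x = 6.273 × 10^-3 mol, y = 4.693 × 10^-3 mol
mass of Na2CO3 = 6.273 × 10^-3 × 105.99 = 0.6649 g
% Na2CO3 = 0.6649 / 0.9391 × 100 = 70.80 %

70.80 %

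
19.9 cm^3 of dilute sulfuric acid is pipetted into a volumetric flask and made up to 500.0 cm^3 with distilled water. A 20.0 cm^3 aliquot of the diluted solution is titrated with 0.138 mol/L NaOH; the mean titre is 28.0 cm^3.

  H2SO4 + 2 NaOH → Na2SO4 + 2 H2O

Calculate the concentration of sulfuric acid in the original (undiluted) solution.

n(NaOH) = 0.0280 × 0.138 = 3.86 × 10^-3 mol
From the 1:2 ratio, n(H2SO4) in the aliquot = 1/2 × 3.86 × 10^-3 = 1.93 × 10^-3 mol
[H2SO4]_dilute = 1.93 × 10^-3 / 0.0200 = 0.0966 mol/L
Dilution factor = 500.0 / 19.9 = 25.13
[H2SO4]_stock = 0.0966 × 25.13 = 2.43 mol/L

2.43 mol/L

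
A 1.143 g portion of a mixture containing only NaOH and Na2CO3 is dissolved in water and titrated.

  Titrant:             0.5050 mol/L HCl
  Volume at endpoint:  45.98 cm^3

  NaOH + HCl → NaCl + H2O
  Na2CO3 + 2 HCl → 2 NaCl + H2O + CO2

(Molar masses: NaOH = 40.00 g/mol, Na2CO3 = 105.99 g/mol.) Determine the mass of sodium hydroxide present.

0.2695 g

n(HCl) = 0.04598 × 0.5050 = 0.02322 mol
Let x = n(NaOH), y = n(Na2CO3).
Titrant: 1x + 2y = 0.02322;  mass: 40.00x + 105.99y = 1.143
Solving, x = 6.736 × 10^-3 mol, y = 8.242 × 10^-3 mol
mass of NaOH = 6.736 × 10^-3 × 40.00 = 0.2695 g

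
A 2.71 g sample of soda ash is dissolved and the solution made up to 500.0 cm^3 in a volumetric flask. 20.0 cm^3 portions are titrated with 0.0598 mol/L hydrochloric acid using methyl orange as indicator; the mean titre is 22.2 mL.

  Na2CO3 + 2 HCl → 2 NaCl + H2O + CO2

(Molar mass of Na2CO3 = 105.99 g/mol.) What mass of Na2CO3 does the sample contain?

1.76 g

n(HCl) per titration = 0.0222 × 0.0598 = 1.33 × 10^-3 mol
From the 1:2 ratio, n(Na2CO3) in each aliquot = 1/2 × 1.33 × 10^-3 = 6.64 × 10^-4 mol
n(Na2CO3) in the whole flask = 6.64 × 10^-4 × 500.0/20.0 = 0.0166 mol
mass of Na2CO3 = 0.0166 × 105.99 = 1.76 g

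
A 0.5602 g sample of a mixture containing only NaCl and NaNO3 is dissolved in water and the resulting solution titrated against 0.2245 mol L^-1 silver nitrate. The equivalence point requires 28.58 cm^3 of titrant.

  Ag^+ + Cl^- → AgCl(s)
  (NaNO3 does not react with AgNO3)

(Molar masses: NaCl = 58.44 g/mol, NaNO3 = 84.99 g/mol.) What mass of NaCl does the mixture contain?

0.3750 g

n(AgNO3) = 0.02858 × 0.2245 = 6.416 × 10^-3 mol
Let x = n(NaCl), y = n(NaNO3).
Titrant: 1x = 6.416 × 10^-3;  mass: 58.44x + 84.99y = 0.5602
Solving, x = 6.416 × 10^-3 mol, y = 2.180 × 10^-3 mol
mass of NaCl = 6.416 × 10^-3 × 58.44 = 0.3750 g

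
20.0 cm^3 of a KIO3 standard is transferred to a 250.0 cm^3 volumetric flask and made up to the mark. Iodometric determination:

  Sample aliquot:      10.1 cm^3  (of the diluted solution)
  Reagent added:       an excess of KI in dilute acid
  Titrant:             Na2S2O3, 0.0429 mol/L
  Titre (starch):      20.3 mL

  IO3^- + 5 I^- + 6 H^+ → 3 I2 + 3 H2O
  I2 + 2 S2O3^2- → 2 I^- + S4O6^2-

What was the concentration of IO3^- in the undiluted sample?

0.180 mol/L

n(S2O3^2-) = 0.0203 × 0.0429 = 8.71 × 10^-4 mol
n(I2) = n(S2O3^2-)/2 = 4.35 × 10^-4 mol
From the 1:3 ratio, n(IO3^-) in the aliquot = 1/3 × 4.35 × 10^-4 = 1.45 × 10^-4 mol
[IO3^-]_dilute = 1.45 × 10^-4 / 0.0101 = 0.0144 mol/L
[IO3^-]_original = 0.0144 × 250.0/20.0 = 0.180 mol/L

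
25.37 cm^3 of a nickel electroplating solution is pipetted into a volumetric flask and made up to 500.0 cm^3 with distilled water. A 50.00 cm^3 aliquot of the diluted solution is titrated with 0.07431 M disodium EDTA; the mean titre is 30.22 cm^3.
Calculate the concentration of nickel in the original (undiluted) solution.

Ni^2+ + EDTA^4- → [Ni(EDTA)]^2-
n(EDTA) = 0.03022 × 0.07431 = 2.246 × 10^-3 mol
n(Ni2+) in the aliquot = 2.246 × 10^-3 mol (1:1 ratio)
[Ni2+]_dilute = 2.246 × 10^-3 / 0.05000 = 0.04491 mol/L
Dilution factor = 500.0 / 25.37 = 19.71
[Ni2+]_stock = 0.04491 × 19.71 = 0.8852 mol/L

0.8852 M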